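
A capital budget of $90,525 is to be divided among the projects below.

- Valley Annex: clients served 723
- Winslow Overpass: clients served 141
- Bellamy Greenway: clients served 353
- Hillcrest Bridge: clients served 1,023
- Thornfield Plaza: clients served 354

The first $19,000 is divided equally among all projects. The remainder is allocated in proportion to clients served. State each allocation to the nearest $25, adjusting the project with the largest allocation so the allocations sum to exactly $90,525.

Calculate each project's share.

Equal tier: $19,000 ÷ 5 = $3,800 apiece.
Remainder $71,525 by clients served (total 2,594): Valley Annex 19,935.46 → $19,925; Winslow Overpass 3,887.83 → $3,900; Bellamy Greenway 9,733.36 → $9,725; Hillcrest Bridge 28,207.43 → $28,200; Thornfield Plaza 9,760.93 → $9,750.
Rounding difference +$25 on remainder applied to Hillcrest Bridge.
Totals: Valley Annex $3,800 + $19,925 = $23,725; Winslow Overpass $3,800 + $3,900 = $7,700; Bellamy Greenway $3,800 + $9,725 = $13,525; Hillcrest Bridge $3,800 + $28,225 = $32,025; Thornfield Plaza $3,800 + $9,750 = $13,550.

Valley Annex: $23,725 | Winslow Overpass: $7,700 | Bellamy Greenway: $13,525 | Hillcrest Bridge: $32,025 | Thornfield Plaza: $13,550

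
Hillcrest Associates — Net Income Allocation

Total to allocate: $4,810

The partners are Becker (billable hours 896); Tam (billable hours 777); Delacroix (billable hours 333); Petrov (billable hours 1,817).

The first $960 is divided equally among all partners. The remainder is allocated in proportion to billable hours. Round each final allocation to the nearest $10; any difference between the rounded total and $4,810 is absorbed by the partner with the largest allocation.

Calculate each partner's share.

$960 shared equally gives $240 per partner.
Remainder $3,850 by billable hours (total 3,823): Becker 902.33 → $900; Tam 782.49 → $780; Delacroix 335.35 → $340; Petrov 1,829.83 → $1,830.
Totals: Becker $240 + $900 = $1,140; Tam $240 + $780 = $1,020; Delacroix $240 + $340 = $580; Petrov $240 + $1,830 = $2,070.

Becker: $1,140 · Tam: $1,020 · Delacroix: $580 · Petrov: $2,070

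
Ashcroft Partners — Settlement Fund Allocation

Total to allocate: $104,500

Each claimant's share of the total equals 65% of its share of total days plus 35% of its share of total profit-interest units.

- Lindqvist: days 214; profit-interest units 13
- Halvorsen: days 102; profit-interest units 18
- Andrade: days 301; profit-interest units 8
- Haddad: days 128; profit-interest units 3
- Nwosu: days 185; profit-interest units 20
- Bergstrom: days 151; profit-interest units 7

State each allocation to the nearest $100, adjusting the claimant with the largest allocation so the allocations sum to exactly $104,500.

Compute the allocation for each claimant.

Lindqvist: $20,300; Halvorsen: $16,000; Andrade: $23,200; Haddad: $9,600; Nwosu: $22,200; Bergstrom: $13,200

Totals — days 1,081, profit-interest units 69.
Combined weights (65% days + 35% profit-interest units): Lindqvist 0.1946; Halvorsen 0.1526; Andrade 0.2216; Haddad 0.0922; Nwosu 0.2127; Bergstrom 0.1263.
Raw shares: Lindqvist 20,337.70; Halvorsen 15,950.51; Andrade 23,154.02; Haddad 9,633.14; Nwosu 22,225.99; Bergstrom 13,198.64.
At nearest $100: Lindqvist $20,300; Halvorsen $16,000; Andrade $23,200; Haddad $9,600; Nwosu $22,200; Bergstrom $13,200. Sum = $104,500.
Sum already equals the total — no adjustment.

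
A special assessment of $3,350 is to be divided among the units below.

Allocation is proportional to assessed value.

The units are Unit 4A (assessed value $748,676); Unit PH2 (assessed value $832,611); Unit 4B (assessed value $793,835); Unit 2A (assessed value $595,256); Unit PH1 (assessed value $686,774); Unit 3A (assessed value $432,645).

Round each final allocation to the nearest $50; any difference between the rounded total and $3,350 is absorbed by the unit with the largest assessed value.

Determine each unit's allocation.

Combined assessed value = 748,676 + 832,611 + 793,835 + 595,256 + 686,774 + 432,645 = 4,089,797.
Pro-rata amounts: Unit 4A 613.25; Unit PH2 682.00; Unit 4B 650.24; Unit 2A 487.58; Unit PH1 562.54; Unit 3A 354.38.
Rounded to nearest $50: Unit 4A $600; Unit PH2 $700; Unit 4B $650; Unit 2A $500; Unit PH1 $550; Unit 3A $350. Sum = $3,350.
No rounding difference to absorb.

Unit 4A: $600; Unit PH2: $700; Unit 4B: $650; Unit 2A: $500; Unit PH1: $550; Unit 3A: $350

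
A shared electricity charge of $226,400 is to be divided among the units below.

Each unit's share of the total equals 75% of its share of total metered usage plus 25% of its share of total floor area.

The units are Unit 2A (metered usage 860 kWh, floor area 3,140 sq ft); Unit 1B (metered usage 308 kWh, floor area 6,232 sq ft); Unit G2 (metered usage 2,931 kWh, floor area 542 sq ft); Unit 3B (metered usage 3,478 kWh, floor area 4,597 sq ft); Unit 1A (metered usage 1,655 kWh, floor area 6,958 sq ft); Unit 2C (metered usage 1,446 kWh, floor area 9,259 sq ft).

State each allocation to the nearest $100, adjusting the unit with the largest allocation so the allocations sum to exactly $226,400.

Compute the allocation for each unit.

Metered usage total 10,678; floor area total 30,728.
Blended shares (75% metered usage + 25% floor area): Unit 2A 0.0860; Unit 1B 0.0723; Unit G2 0.2103; Unit 3B 0.2817; Unit 1A 0.1729; Unit 2C 0.1769.
Proportional shares: Unit 2A 19,459.37; Unit 1B 16,376.92; Unit G2 47,606.68; Unit 3B 63,774.18; Unit 1A 39,133.98; Unit 2C 40,048.87.
After rounding ($100): Unit 2A $19,500; Unit 1B $16,400; Unit G2 $47,600; Unit 3B $63,800; Unit 1A $39,100; Unit 2C $40,000. Sum = $226,400.
No rounding difference to absorb.

Unit 2A: $19,500 | Unit 1B: $16,400 | Unit G2: $47,600 | Unit 3B: $63,800 | Unit 1A: $39,100 | Unit 2C: $40,000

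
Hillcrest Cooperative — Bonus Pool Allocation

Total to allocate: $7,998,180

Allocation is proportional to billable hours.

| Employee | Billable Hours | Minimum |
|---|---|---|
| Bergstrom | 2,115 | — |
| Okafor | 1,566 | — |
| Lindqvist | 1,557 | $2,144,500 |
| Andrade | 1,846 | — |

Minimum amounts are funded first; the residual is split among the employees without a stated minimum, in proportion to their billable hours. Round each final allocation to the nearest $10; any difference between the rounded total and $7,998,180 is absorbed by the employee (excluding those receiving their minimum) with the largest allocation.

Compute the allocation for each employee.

Bergstrom: $2,240,010; Okafor: $1,658,560; Lindqvist: $2,144,500; Andrade: $1,955,110

Fund the minimums — Lindqvist $2,144,500. Residual $5,853,680.
Residual split over remaining billable hours 5,527: Bergstrom 2,240,009.63 → $2,240,010; Okafor 1,658,560.32 → $1,658,560; Andrade 1,955,110.06 → $1,955,110.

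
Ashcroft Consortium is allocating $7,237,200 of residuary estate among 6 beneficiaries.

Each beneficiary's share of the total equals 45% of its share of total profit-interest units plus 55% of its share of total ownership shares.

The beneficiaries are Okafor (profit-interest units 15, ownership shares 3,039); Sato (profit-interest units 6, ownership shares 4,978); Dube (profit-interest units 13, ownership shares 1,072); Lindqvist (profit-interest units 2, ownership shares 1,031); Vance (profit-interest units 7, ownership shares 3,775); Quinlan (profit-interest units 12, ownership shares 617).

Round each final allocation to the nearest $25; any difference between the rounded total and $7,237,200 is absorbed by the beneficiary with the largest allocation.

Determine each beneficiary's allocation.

Profit-interest units total 55; ownership shares total 14,512.
Blended shares (45% profit-interest units + 55% ownership shares): Okafor 0.2379; Sato 0.2378; Dube 0.1470; Lindqvist 0.0554; Vance 0.2003; Quinlan 0.1216.
Unrounded shares: Okafor 1,721,761.49; Sato 1,720,683.83; Dube 1,063,811.09; Lindqvist 401,217.31; Vance 1,449,929.44; Quinlan 879,796.83.
After rounding ($25): Okafor $1,721,750; Sato $1,720,675; Dube $1,063,800; Lindqvist $401,225; Vance $1,449,925; Quinlan $879,800. Sum = $7,237,175.
Difference $7,237,200 − $7,237,175 = +$25 applied to largest allocation (Okafor): Okafor becomes $1,721,775.

Okafor: $1,721,775 | Sato: $1,720,675 | Dube: $1,063,800 | Lindqvist: $401,225 | Vance: $1,449,925 | Quinlan: $879,800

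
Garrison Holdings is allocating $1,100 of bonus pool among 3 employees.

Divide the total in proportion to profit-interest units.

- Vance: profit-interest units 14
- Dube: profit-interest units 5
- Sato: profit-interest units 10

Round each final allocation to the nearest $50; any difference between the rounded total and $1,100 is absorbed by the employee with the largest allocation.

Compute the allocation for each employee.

Combined profit-interest units = 29.
Pro-rata amounts: Vance 14/29 × $1,100 = 531.03; Dube 5/29 × $1,100 = 189.66; Sato 10/29 × $1,100 = 379.31.
Rounded to nearest $50: Vance $550; Dube $200; Sato $400. Sum = $1,150.
Difference $1,100 − $1,150 = −$50 applied to largest allocation (Vance): Vance becomes $500.

Vance: $500 | Dube: $200 | Sato: $400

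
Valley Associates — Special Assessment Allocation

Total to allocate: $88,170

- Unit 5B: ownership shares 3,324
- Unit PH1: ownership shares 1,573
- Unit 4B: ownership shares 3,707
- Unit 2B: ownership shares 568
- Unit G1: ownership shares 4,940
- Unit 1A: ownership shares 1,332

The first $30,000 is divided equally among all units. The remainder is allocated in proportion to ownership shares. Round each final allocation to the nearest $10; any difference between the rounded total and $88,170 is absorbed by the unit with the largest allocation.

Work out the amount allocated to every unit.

Unit 5B: $17,520 · Unit PH1: $10,920 · Unit 4B: $18,960 · Unit 2B: $7,140 · Unit G1: $23,610 · Unit 1A: $10,020

Equal tier: $30,000 ÷ 6 = $5,000 apiece.
Remainder $58,170 by ownership shares (total 15,444): Unit 5B 12,519.88 → $12,520; Unit PH1 5,924.72 → $5,920; Unit 4B 13,962.46 → $13,960; Unit 2B 2,139.38 → $2,140; Unit G1 18,606.57 → $18,610; Unit 1A 5,016.99 → $5,020.
Totals: Unit 5B $5,000 + $12,520 = $17,520; Unit PH1 $5,000 + $5,920 = $10,920; Unit 4B $5,000 + $13,960 = $18,960; Unit 2B $5,000 + $2,140 = $7,140; Unit G1 $5,000 + $18,610 = $23,610; Unit 1A $5,000 + $5,020 = $10,020.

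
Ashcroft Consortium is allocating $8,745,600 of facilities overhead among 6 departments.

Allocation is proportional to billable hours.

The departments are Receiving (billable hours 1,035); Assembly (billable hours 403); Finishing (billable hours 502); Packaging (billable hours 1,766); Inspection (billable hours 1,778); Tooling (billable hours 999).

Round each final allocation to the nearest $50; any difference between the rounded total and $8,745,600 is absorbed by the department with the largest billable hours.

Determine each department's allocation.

Receiving: $1,396,200; Assembly: $543,650; Finishing: $677,200; Packaging: $2,382,350; Inspection: $2,398,550; Tooling: $1,347,650

Total billable hours = 1,035 + 403 + 502 + 1,766 + 1,778 + 999 = 6,483.
Proportional shares: Receiving 1,396,220.27; Assembly 543,649.05; Finishing 677,200.56; Packaging 2,382,342.99; Inspection 2,398,531.05; Tooling 1,347,656.09.
Rounded to nearest $50: Receiving $1,396,200; Assembly $543,650; Finishing $677,200; Packaging $2,382,350; Inspection $2,398,550; Tooling $1,347,650. Sum = $8,745,600.
No rounding difference to absorb.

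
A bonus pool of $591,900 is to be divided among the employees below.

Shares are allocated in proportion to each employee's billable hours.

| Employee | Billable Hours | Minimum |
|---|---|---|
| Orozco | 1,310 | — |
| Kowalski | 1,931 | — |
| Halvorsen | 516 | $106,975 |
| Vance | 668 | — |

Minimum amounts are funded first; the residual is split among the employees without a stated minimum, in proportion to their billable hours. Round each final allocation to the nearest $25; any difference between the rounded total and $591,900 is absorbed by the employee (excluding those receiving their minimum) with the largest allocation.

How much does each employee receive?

Orozco: $162,500 | Kowalski: $239,550 | Halvorsen: $106,975 | Vance: $82,875

Guaranteed amounts: Halvorsen $106,975. Remaining pool $484,925.
Remaining pool split over remaining billable hours 3,909: Orozco 162,510.04 → $162,500; Kowalski 239,547.24 → $239,550; Vance 82,867.72 → $82,875.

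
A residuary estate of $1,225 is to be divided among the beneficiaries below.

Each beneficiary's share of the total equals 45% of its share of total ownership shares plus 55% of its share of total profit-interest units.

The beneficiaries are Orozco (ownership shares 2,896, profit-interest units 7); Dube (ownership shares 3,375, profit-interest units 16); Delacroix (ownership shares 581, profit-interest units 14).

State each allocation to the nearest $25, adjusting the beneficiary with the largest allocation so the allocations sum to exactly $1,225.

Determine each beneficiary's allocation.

Ownership shares total 6,852; profit-interest units total 37.
Blended shares (45% ownership shares + 55% profit-interest units): Orozco 0.2942; Dube 0.4595; Delacroix 0.2463.
Pro-rata amounts: Orozco 360.45; Dube 562.87; Delacroix 301.67.
Rounded to nearest $25: Orozco $350; Dube $575; Delacroix $300. Sum = $1,225.
No rounding difference to absorb.

Orozco: $350 | Dube: $575 | Delacroix: $300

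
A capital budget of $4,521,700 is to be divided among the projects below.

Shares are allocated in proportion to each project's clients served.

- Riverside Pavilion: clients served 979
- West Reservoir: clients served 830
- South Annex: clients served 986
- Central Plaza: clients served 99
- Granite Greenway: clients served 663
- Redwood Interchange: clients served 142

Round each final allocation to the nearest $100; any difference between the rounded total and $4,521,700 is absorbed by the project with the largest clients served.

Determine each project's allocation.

Sum of clients served: 979 + 830 + 986 + 99 + 663 + 142 = 3,699.
Pro-rata amounts: Riverside Pavilion 1,196,740.82; West Reservoir 1,014,601.51; South Annex 1,205,297.70; Central Plaza 121,018.73; Granite Greenway 810,458.80; Redwood Interchange 173,582.43.
Rounded to nearest $100: Riverside Pavilion $1,196,700; West Reservoir $1,014,600; South Annex $1,205,300; Central Plaza $121,000; Granite Greenway $810,500; Redwood Interchange $173,600. Sum = $4,521,700.
No rounding difference to absorb.

Riverside Pavilion: $1,196,700 · West Reservoir: $1,014,600 · South Annex: $1,205,300 · Central Plaza: $121,000 · Granite Greenway: $810,500 · Redwood Interchange: $173,600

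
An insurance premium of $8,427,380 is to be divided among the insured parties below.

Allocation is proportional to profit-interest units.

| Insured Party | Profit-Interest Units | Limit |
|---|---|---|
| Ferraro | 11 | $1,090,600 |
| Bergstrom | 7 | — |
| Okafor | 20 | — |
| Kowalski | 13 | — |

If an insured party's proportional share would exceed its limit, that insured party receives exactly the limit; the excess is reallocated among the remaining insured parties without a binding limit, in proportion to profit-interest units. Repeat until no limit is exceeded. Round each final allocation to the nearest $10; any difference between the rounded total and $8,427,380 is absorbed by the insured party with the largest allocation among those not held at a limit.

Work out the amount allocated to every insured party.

Ferraro: $1,090,600 · Bergstrom: $1,283,940 · Okafor: $3,668,390 · Kowalski: $2,384,450

Profit-interest units total: 51.
Pro-rata shares before constraints: Ferraro 1,817,670.20; Bergstrom 1,156,699.22; Okafor 3,304,854.90; Kowalski 2,148,155.69.
Capped: Ferraro ($1,090,600); balance $7,336,780 reallocated over remaining profit-interest units 40.
Redistributed shares: Bergstrom 1,283,936.50 → $1,283,940; Okafor 3,668,390.00 → $3,668,390; Kowalski 2,384,453.50 → $2,384,450.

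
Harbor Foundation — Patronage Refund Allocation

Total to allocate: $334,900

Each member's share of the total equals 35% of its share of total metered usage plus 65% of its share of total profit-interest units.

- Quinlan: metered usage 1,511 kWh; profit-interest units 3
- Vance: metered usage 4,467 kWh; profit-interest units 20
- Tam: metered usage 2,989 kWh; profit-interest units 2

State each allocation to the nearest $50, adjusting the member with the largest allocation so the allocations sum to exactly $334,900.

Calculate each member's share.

Quinlan: $45,850 · Vance: $232,550 · Tam: $56,500

Metered usage total 8,967; profit-interest units total 25.
Composite weights (35% metered usage + 65% profit-interest units): Quinlan 0.1370; Vance 0.6944; Tam 0.1687.
Unrounded shares: Quinlan 45,873.72; Vance 232,539.81; Tam 56,486.47.
Rounded to nearest $50: Quinlan $45,850; Vance $232,550; Tam $56,500. Sum = $334,900.
Rounded total matches; no reconciliation needed.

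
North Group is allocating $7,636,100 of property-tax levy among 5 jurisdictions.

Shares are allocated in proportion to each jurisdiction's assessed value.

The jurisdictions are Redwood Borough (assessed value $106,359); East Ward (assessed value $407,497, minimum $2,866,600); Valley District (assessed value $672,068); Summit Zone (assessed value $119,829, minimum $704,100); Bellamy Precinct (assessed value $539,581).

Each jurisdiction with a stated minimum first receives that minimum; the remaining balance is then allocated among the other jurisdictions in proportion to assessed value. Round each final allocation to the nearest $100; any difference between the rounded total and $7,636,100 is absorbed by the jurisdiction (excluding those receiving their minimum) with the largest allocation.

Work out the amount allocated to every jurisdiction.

Redwood Borough: $328,100 | East Ward: $2,866,600 | Valley District: $2,073,000 | Summit Zone: $704,100 | Bellamy Precinct: $1,664,300

Guaranteed amounts: East Ward $2,866,600; Summit Zone $704,100. Balance $4,065,400.
Balance split over remaining assessed value 1,318,008: Redwood Borough 328,064.68 → $328,100; Valley District 2,072,995.95 → $2,073,000; Bellamy Precinct 1,664,339.36 → $1,664,300.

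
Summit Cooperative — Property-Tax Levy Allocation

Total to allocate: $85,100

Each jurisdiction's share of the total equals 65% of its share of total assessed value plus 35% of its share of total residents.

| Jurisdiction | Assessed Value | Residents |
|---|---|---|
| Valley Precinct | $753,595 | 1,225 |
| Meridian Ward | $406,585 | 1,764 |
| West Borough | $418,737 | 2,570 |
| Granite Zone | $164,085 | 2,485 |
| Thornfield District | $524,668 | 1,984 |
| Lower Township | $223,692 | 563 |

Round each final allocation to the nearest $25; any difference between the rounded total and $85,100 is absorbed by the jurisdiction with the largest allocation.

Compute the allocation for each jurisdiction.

Assessed value total 2,491,362; residents total 10,591.
Composite weights (65% assessed value + 35% residents): Valley Precinct 0.2371; Meridian Ward 0.1644; West Borough 0.1942; Granite Zone 0.1249; Thornfield District 0.2025; Lower Township 0.0770.
Proportional shares: Valley Precinct 20,176.91; Meridian Ward 13,988.18; West Borough 16,524.69; Granite Zone 10,631.68; Thornfield District 17,228.64; Lower Township 6,549.89.
Rounded to nearest $25: Valley Precinct $20,175; Meridian Ward $14,000; West Borough $16,525; Granite Zone $10,625; Thornfield District $17,225; Lower Township $6,550. Sum = $85,100.
No rounding difference to absorb.

Valley Precinct: $20,175 · Meridian Ward: $14,000 · West Borough: $16,525 · Granite Zone: $10,625 · Thornfield District: $17,225 · Lower Township: $6,550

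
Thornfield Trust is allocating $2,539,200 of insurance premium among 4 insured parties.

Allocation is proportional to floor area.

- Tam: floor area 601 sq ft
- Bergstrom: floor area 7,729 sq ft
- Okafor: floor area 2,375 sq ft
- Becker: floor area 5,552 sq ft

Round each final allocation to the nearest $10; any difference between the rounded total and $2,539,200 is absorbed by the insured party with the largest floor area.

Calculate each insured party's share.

Sum of floor area: 16,257.
Proportional shares: Tam 601/16,257 × $2,539,200 = 93,870.90; Bergstrom 7,729/16,257 × $2,539,200 = 1,207,201.62; Okafor 2,375/16,257 × $2,539,200 = 370,954.05; Becker 5,552/16,257 × $2,539,200 = 867,173.43.
After rounding ($10): Tam $93,870; Bergstrom $1,207,200; Okafor $370,950; Becker $867,170. Sum = $2,539,190.
Difference $2,539,200 − $2,539,190 = +$10 applied to largest floor area (Bergstrom): Bergstrom becomes $1,207,210.

Tam: $93,870 | Bergstrom: $1,207,210 | Okafor: $370,950 | Becker: $867,170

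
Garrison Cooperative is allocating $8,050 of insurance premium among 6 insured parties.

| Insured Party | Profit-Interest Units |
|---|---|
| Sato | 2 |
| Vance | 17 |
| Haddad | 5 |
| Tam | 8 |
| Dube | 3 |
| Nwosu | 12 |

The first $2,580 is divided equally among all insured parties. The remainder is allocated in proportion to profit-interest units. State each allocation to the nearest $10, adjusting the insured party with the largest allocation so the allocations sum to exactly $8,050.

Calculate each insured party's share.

Sato: $660 | Vance: $2,410 | Haddad: $1,010 | Tam: $1,360 | Dube: $780 | Nwosu: $1,830

Equal tier: $2,580 ÷ 6 = $430 apiece.
Remainder $5,470 by profit-interest units (total 47): Sato 232.77 → $230; Vance 1,978.51 → $1,980; Haddad 581.91 → $580; Tam 931.06 → $930; Dube 349.15 → $350; Nwosu 1,396.60 → $1,400.
Totals: Sato $430 + $230 = $660; Vance $430 + $1,980 = $2,410; Haddad $430 + $580 = $1,010; Tam $430 + $930 = $1,360; Dube $430 + $350 = $780; Nwosu $430 + $1,400 = $1,830.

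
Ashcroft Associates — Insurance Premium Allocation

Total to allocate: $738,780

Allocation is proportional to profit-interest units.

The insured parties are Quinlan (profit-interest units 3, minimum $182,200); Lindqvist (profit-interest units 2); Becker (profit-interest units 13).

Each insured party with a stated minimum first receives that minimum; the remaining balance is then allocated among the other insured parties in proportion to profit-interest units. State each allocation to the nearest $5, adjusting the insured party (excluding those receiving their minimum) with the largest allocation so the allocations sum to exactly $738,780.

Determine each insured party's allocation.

Fund the minimums — Quinlan $182,200. Residual $556,580.
Residual split over remaining profit-interest units 15: Lindqvist 74,210.67 → $74,210; Becker 482,369.33 → $482,370.

Quinlan: $182,200 · Lindqvist: $74,210 · Becker: $482,370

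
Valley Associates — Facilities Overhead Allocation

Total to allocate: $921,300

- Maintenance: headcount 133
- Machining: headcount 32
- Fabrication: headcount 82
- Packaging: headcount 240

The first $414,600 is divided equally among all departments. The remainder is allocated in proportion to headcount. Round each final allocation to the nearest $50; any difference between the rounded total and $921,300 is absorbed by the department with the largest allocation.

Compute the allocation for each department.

$414,600 shared equally gives $103,650 per department.
Remainder $506,700 by headcount (total 487): Maintenance 138,380.08 → $138,400; Machining 33,294.46 → $33,300; Fabrication 85,317.04 → $85,300; Packaging 249,708.42 → $249,700.
Totals: Maintenance $103,650 + $138,400 = $242,050; Machining $103,650 + $33,300 = $136,950; Fabrication $103,650 + $85,300 = $188,950; Packaging $103,650 + $249,700 = $353,350.

Maintenance: $242,050 | Machining: $136,950 | Fabrication: $188,950 | Packaging: $353,350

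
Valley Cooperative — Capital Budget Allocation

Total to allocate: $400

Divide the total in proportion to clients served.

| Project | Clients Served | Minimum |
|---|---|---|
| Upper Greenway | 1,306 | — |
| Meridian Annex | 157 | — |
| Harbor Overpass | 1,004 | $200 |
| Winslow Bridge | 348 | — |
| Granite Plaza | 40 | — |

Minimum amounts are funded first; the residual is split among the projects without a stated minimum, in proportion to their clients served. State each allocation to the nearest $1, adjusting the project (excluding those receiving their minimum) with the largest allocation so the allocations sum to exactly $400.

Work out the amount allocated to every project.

Upper Greenway: $141 · Meridian Annex: $17 · Harbor Overpass: $200 · Winslow Bridge: $38 · Granite Plaza: $4

Guaranteed amounts: Harbor Overpass $200. Balance $200.
Balance split over remaining clients served 1,851: Upper Greenway 141.11 → $141; Meridian Annex 16.96 → $17; Winslow Bridge 37.60 → $38; Granite Plaza 4.32 → $4.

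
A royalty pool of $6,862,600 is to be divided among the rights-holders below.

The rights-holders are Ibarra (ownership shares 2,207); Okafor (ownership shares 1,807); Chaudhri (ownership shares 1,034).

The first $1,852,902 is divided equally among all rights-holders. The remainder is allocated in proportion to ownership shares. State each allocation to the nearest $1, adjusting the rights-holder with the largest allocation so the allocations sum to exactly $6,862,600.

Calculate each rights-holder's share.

Ibarra: $2,807,889; Okafor: $2,410,923; Chaudhri: $1,643,788

First tranche $1,852,902 split equally: $617,634 each.
Remainder $5,009,698 by ownership shares (total 5,048): Ibarra 2,190,254.26 → $2,190,254; Okafor 1,793,289.28 → $1,793,289; Chaudhri 1,026,154.46 → $1,026,154.
Rounding difference +$1 on remainder applied to Ibarra.
Totals: Ibarra $617,634 + $2,190,255 = $2,807,889; Okafor $617,634 + $1,793,289 = $2,410,923; Chaudhri $617,634 + $1,026,154 = $1,643,788.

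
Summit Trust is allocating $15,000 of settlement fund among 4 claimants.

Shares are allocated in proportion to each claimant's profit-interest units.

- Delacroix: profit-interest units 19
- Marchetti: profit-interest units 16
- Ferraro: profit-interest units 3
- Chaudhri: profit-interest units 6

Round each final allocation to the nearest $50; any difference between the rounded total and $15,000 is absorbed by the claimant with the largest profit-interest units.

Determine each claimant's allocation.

Total profit-interest units = 19 + 16 + 3 + 6 = 44.
Pro-rata amounts: Delacroix 6,477.27; Marchetti 5,454.55; Ferraro 1,022.73; Chaudhri 2,045.45.
Rounded to nearest $50: Delacroix $6,500; Marchetti $5,450; Ferraro $1,000; Chaudhri $2,050. Sum = $15,000.
Rounded total matches; no reconciliation needed.

Delacroix: $6,500; Marchetti: $5,450; Ferraro: $1,000; Chaudhri: $2,050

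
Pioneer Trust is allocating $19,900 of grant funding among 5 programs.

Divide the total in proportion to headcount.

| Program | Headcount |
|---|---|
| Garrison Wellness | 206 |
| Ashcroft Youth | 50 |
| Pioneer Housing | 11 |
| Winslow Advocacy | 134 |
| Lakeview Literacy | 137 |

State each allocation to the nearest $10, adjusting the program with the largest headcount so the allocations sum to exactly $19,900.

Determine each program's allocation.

Garrison Wellness: $7,610 · Ashcroft Youth: $1,850 · Pioneer Housing: $410 · Winslow Advocacy: $4,960 · Lakeview Literacy: $5,070

Headcount total: 538.
Proportional shares: Garrison Wellness 206/538 × $19,900 = 7,619.70; Ashcroft Youth 50/538 × $19,900 = 1,849.44; Pioneer Housing 11/538 × $19,900 = 406.88; Winslow Advocacy 134/538 × $19,900 = 4,956.51; Lakeview Literacy 137/538 × $19,900 = 5,067.47.
At nearest $10: Garrison Wellness $7,620; Ashcroft Youth $1,850; Pioneer Housing $410; Winslow Advocacy $4,960; Lakeview Literacy $5,070. Sum = $19,910.
Difference $19,900 − $19,910 = −$10 applied to largest headcount (Garrison Wellness): Garrison Wellness becomes $7,610.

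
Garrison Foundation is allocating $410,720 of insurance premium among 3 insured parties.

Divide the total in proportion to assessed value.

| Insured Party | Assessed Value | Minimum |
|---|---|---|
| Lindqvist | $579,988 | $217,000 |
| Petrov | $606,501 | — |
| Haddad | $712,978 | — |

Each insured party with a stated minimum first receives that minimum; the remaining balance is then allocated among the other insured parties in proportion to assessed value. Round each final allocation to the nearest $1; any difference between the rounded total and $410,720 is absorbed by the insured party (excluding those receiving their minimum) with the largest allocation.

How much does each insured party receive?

Lindqvist: $217,000 · Petrov: $89,044 · Haddad: $104,676

Fund the minimums — Lindqvist $217,000. Balance $193,720.
Balance split over remaining assessed value 1,319,479: Petrov 89,043.76 → $89,044; Haddad 104,676.24 → $104,676.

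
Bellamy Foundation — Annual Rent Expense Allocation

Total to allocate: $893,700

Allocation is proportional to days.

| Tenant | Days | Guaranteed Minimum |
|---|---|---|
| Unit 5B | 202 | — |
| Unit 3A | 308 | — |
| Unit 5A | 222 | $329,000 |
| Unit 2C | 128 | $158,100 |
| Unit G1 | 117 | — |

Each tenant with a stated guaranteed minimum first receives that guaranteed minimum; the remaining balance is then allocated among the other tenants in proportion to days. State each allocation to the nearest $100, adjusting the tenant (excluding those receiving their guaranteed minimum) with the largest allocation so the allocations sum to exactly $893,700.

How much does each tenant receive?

Unit 5B: $131,000 | Unit 3A: $199,700 | Unit 5A: $329,000 | Unit 2C: $158,100 | Unit G1: $75,900

Fund the minimums — Unit 5A $329,000; Unit 2C $158,100. Balance $406,600.
Balance split over remaining days 627: Unit 5B 130,993.94 → $131,000; Unit 3A 199,733.33 → $199,700; Unit G1 75,872.73 → $75,900.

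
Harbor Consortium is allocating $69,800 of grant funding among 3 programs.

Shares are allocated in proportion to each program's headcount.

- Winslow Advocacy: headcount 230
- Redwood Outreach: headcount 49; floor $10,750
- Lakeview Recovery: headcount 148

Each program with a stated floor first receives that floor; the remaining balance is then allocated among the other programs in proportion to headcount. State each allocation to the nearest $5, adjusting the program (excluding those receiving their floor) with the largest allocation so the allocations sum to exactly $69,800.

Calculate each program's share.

Fund the minimums — Redwood Outreach $10,750. Remaining pool $59,050.
Remaining pool split over remaining headcount 378: Winslow Advocacy 35,929.89 → $35,930; Lakeview Recovery 23,120.11 → $23,120.

Winslow Advocacy: $35,930 | Redwood Outreach: $10,750 | Lakeview Recovery: $23,120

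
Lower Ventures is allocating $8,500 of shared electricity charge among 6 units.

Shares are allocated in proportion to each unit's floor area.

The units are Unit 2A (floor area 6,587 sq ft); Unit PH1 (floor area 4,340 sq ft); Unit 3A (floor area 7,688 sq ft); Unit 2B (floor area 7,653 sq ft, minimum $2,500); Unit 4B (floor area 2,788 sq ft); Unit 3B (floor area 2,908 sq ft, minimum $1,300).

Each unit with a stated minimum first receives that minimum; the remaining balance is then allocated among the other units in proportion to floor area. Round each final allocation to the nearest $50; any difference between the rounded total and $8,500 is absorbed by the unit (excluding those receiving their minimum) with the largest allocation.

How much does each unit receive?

Unit 2A: $1,450; Unit PH1: $950; Unit 3A: $1,700; Unit 2B: $2,500; Unit 4B: $600; Unit 3B: $1,300

Guaranteed amounts: Unit 2B $2,500; Unit 3B $1,300. Remaining pool $4,700.
Remaining pool split over remaining floor area 21,403: Unit 2A 1,446.47 → $1,450; Unit PH1 953.04 → $950; Unit 3A 1,688.25 → $1,700; Unit 4B 612.23 → $600.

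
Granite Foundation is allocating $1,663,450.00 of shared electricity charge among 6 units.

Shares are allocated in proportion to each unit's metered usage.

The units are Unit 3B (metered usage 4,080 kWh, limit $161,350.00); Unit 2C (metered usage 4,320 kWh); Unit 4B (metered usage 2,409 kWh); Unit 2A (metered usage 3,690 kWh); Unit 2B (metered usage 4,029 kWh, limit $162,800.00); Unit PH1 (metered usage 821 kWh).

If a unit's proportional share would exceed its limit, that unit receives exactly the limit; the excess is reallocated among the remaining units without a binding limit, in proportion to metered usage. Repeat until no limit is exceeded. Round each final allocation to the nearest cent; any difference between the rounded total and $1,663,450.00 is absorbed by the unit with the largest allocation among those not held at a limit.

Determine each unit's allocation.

Unit 3B: $161,350.00 | Unit 2C: $514,748.76 | Unit 4B: $287,043.92 | Unit 2A: $439,681.23 | Unit 2B: $162,800.00 | Unit PH1: $97,826.09

Total metered usage = 19,349.
Pro-rata shares before constraints: Unit 3B 350,761.0729; Unit 2C 371,394.0772; Unit 4B 207,103.7806; Unit 2A 317,232.4410; Unit 2B 346,376.5595; Unit PH1 70,582.0688.
Capped: Unit 3B ($161,350.00), Unit 2B ($162,800.00); balance $1,339,300.00 reallocated over remaining metered usage 11,240.
Remaining shares: Unit 2C 514,748.7544 → $514,748.75; Unit 4B 287,043.9235 → $287,043.92; Unit 2A 439,681.2278 → $439,681.23; Unit PH1 97,826.0943 → $97,826.09.
Rounding difference +$0.01 applied to Unit 2C → $514,748.76.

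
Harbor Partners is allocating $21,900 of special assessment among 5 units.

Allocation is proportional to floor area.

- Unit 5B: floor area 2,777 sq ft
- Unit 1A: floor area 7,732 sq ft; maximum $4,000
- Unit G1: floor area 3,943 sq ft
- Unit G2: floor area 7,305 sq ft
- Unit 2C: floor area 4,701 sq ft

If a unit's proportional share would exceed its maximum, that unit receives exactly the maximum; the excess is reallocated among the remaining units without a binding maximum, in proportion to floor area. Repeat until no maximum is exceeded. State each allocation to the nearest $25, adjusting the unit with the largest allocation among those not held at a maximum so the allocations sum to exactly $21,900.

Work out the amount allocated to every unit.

Unit 5B: $2,650 | Unit 1A: $4,000 | Unit G1: $3,775 | Unit G2: $6,975 | Unit 2C: $4,500

Total floor area = 26,458.
Proportional shares (ignoring caps): Unit 5B 2,298.60; Unit 1A 6,399.98; Unit G1 3,263.73; Unit G2 6,046.55; Unit 2C 3,891.14.
Cap binds for Unit 1A ($4,000); residual $17,900 reallocated over remaining floor area 18,726.
Shares after redistribution: Unit 5B 2,654.51 → $2,650; Unit G1 3,769.08 → $3,775; Unit G2 6,982.78 → $6,975; Unit 2C 4,493.64 → $4,500.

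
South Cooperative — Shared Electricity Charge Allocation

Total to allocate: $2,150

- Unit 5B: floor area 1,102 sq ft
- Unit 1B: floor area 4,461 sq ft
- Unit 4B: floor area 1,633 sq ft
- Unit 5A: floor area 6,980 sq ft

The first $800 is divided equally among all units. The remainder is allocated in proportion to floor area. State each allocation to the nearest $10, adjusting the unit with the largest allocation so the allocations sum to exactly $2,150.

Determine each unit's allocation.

Unit 5B: $300; Unit 1B: $620; Unit 4B: $360; Unit 5A: $870

Equal tier: $800 ÷ 4 = $200 apiece.
Remainder $1,350 by floor area (total 14,176): Unit 5B 104.94 → $100; Unit 1B 424.83 → $420; Unit 4B 155.51 → $160; Unit 5A 664.72 → $660.
Rounding difference +$10 on remainder applied to Unit 5A.
Totals: Unit 5B $200 + $100 = $300; Unit 1B $200 + $420 = $620; Unit 4B $200 + $160 = $360; Unit 5A $200 + $670 = $870.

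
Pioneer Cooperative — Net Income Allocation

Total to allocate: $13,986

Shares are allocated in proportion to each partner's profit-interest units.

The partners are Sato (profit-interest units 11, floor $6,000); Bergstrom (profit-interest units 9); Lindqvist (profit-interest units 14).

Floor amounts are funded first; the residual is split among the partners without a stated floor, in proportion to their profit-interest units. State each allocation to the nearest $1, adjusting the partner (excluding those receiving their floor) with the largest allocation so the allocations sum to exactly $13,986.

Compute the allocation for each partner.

Fund the minimums — Sato $6,000. Balance $7,986.
Balance split over remaining profit-interest units 23: Bergstrom 3,124.96 → $3,125; Lindqvist 4,861.04 → $4,861.

Sato: $6,000 · Bergstrom: $3,125 · Lindqvist: $4,861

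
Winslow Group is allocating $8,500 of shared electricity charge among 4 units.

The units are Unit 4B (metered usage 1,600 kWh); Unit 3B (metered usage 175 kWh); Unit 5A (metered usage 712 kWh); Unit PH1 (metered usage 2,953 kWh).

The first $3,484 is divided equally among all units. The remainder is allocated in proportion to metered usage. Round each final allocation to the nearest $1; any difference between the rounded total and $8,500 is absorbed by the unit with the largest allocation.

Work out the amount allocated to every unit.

Unit 4B: $2,346; Unit 3B: $1,032; Unit 5A: $1,528; Unit PH1: $3,594

Equal tier: $3,484 ÷ 4 = $871 apiece.
Remainder $5,016 by metered usage (total 5,440): Unit 4B 1,475.29 → $1,475; Unit 3B 161.36 → $161; Unit 5A 656.51 → $657; Unit PH1 2,722.84 → $2,723.
Totals: Unit 4B $871 + $1,475 = $2,346; Unit 3B $871 + $161 = $1,032; Unit 5A $871 + $657 = $1,528; Unit PH1 $871 + $2,723 = $3,594.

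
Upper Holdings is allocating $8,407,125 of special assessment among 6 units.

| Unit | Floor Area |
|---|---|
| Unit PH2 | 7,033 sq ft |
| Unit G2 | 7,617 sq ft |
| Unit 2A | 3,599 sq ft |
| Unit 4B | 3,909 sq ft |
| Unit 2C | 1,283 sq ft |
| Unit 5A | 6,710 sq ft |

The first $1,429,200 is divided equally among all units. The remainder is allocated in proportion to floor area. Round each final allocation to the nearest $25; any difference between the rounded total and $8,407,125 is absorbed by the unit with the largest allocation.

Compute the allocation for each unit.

$1,429,200 shared equally gives $238,200 per unit.
Remainder $6,977,925 by floor area (total 30,151): Unit PH2 1,627,665.63 → $1,627,675; Unit G2 1,762,822.29 → $1,762,825; Unit 2A 832,926.01 → $832,925; Unit 4B 904,670.12 → $904,675; Unit 2C 296,928.05 → $296,925; Unit 5A 1,552,912.90 → $1,552,925.
Rounding difference −$25 on remainder applied to Unit G2.
Totals: Unit PH2 $238,200 + $1,627,675 = $1,865,875; Unit G2 $238,200 + $1,762,800 = $2,001,000; Unit 2A $238,200 + $832,925 = $1,071,125; Unit 4B $238,200 + $904,675 = $1,142,875; Unit 2C $238,200 + $296,925 = $535,125; Unit 5A $238,200 + $1,552,925 = $1,791,125.

Unit PH2: $1,865,875 | Unit G2: $2,001,000 | Unit 2A: $1,071,125 | Unit 4B: $1,142,875 | Unit 2C: $535,125 | Unit 5A: $1,791,125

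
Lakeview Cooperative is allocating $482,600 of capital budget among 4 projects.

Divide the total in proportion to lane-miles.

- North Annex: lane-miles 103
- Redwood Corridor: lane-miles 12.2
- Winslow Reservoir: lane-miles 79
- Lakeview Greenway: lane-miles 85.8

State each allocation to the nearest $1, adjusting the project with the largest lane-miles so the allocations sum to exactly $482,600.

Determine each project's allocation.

Sum of lane-miles: 103 + 12.2 + 79 + 85.8 = 280.
Unrounded shares: North Annex 177,527.86; Redwood Corridor 21,027.57; Winslow Reservoir 136,162.14; Lakeview Greenway 147,882.43.
After rounding ($1): North Annex $177,528; Redwood Corridor $21,028; Winslow Reservoir $136,162; Lakeview Greenway $147,882. Sum = $482,600.
Sum already equals the total — no adjustment.

North Annex: $177,528 · Redwood Corridor: $21,028 · Winslow Reservoir: $136,162 · Lakeview Greenway: $147,882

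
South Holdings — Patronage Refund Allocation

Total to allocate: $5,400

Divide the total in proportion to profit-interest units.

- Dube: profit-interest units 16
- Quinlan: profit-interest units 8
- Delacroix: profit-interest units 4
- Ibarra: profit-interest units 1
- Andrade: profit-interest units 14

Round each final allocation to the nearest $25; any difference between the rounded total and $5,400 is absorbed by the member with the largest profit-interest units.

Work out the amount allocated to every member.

Total profit-interest units = 16 + 8 + 4 + 1 + 14 = 43.
Proportional shares: Dube 2,009.30; Quinlan 1,004.65; Delacroix 502.33; Ibarra 125.58; Andrade 1,758.14.
At nearest $25: Dube $2,000; Quinlan $1,000; Delacroix $500; Ibarra $125; Andrade $1,750. Sum = $5,375.
Difference $5,400 − $5,375 = +$25 applied to largest profit-interest units (Dube): Dube becomes $2,025.

Dube: $2,025; Quinlan: $1,000; Delacroix: $500; Ibarra: $125; Andrade: $1,750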